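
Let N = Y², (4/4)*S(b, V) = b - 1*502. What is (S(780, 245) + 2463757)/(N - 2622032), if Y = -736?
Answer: -2464035/2080336 ≈ -1.1844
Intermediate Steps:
S(b, V) = -502 + b (S(b, V) = b - 1*502 = b - 502 = -502 + b)
N = 541696 (N = (-736)² = 541696)
(S(780, 245) + 2463757)/(N - 2622032) = ((-502 + 780) + 2463757)/(541696 - 2622032) = (278 + 2463757)/(-2080336) = 2464035*(-1/2080336) = -2464035/2080336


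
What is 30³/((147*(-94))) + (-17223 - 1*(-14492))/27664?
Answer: -18682499/9101456 ≈ -2.0527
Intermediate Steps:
30³/((147*(-94))) + (-17223 - 1*(-14492))/27664 = 27000/(-13818) + (-17223 + 14492)*(1/27664) = 27000*(-1/13818) - 2731*1/27664 = -4500/2303 - 2731/27664 = -18682499/9101456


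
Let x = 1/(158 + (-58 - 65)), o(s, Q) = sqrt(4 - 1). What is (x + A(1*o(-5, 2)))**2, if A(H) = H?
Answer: 3676/1225 + 2*sqrt(3)/35 ≈ 3.0998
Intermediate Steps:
o(s, Q) = sqrt(3)
x = 1/35 (x = 1/(158 - 123) = 1/35 ≈ 0.028571)
(x + A(1*o(-5, 2)))**2 = (1/35 + 1*sqrt(3))**2 = (1/35 + sqrt(3))**2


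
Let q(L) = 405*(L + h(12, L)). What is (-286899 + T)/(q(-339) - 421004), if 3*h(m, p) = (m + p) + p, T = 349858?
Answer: -62959/648209 ≈ -0.097128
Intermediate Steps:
h(m, p) = m/3 + 2*p/3 (h(m, p) = ((m + p) + p)/3 = (m + 2*p)/3 = m/3 + 2*p/3)
q(L) = 1620 + 675*L (q(L) = 405*(L + ((⅓)*12 + 2*L/3)) = 405*(L + (4 + 2*L/3)) = 405*(4 + 5*L/3) = 1620 + 675*L)
(-286899 + T)/(q(-339) - 421004) = (-286899 + 349858)/((1620 + 675*(-339)) - 421004) = 62959/((1620 - 228825) - 421004) = 62959/(-227205 - 421004) = 62959/(-648209) = 62959*(-1/648209) = -62959/648209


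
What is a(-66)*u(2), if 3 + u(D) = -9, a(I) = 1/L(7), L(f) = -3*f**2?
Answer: 4/49 ≈ 0.081633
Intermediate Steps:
a(I) = -1/147 (a(I) = 1/(-3*7**2) = 1/(-3*49) = 1/(-147) = -1/147)
u(D) = -12 (u(D) = -3 - 9 = -12)
a(-66)*u(2) = -1/147*(-12) = 4/49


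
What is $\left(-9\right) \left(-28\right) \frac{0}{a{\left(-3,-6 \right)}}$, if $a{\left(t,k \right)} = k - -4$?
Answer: $0$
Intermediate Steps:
$a{\left(t,k \right)} = 4 + k$ ($a{\left(t,k \right)} = k + 4 = 4 + k$)
$\left(-9\right) \left(-28\right) \frac{0}{a{\left(-3,-6 \right)}} = \left(-9\right) \left(-28\right) \frac{0}{4 - 6} = 252 \frac{0}{-2} = 252 \cdot 0 \left(- \frac{1}{2}\right) = 252 \cdot 0 = 0$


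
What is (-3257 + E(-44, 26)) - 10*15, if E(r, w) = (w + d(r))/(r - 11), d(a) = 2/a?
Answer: -4123041/1210 ≈ -3407.5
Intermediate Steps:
E(r, w) = (w + 2/r)/(-11 + r) (E(r, w) = (w + 2/r)/(r - 11) = (w + 2/r)/(-11 + r))
(-3257 + E(-44, 26)) - 10*15 = (-3257 + (2 - 44*26)/((-44)*(-11 - 44))) - 10*15 = (-3257 - 1/44*(2 - 1144)/(-55)) - 150 = (-3257 - 1/44*(-1/55)*(-1142)) - 150 = (-3257 - 571/1210) - 150 = -3941541/1210 - 150 = -4123041/1210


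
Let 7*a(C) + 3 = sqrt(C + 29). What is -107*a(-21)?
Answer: 321/7 - 214*sqrt(2)/7 ≈ 2.6226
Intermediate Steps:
a(C) = -3/7 + sqrt(29 + C)/7 (a(C) = -3/7 + sqrt(C + 29)/7 = -3/7 + sqrt(29 + C)/7)
-107*a(-21) = -107*(-3/7 + sqrt(29 - 21)/7) = -107*(-3/7 + sqrt(8)/7) = -107*(-3/7 + (2*sqrt(2))/7) = -107*(-3/7 + 2*sqrt(2)/7) = 321/7 - 214*sqrt(2)/7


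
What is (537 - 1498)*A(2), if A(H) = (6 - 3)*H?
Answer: -5766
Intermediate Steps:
A(H) = 3*H
(537 - 1498)*A(2) = (537 - 1498)*(3*2) = -961*6 = -5766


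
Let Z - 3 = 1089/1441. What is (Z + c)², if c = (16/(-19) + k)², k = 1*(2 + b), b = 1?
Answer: 158263139329/2236438681 ≈ 70.766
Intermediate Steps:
k = 3 (k = 1*(2 + 1) = 1*3 = 3)
Z = 492/131 (Z = 3 + 1089/1441 = 3 + 1089*(1/1441) = 3 + 99/131 = 492/131 ≈ 3.7557)
c = 1681/361 (c = (16/(-19) + 3)² = (16*(-1/19) + 3)² = (-16/19 + 3)² = (41/19)² = 1681/361 ≈ 4.6565)
(Z + c)² = (492/131 + 1681/361)² = (397823/47291)² = 158263139329/2236438681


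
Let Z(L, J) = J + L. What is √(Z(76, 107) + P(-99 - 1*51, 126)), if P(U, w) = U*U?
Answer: √22683 ≈ 150.61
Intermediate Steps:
P(U, w) = U²
√(Z(76, 107) + P(-99 - 1*51, 126)) = √((107 + 76) + (-99 - 1*51)²) = √(183 + (-99 - 51)²) = √(183 + (-150)²) = √(183 + 22500) = √22683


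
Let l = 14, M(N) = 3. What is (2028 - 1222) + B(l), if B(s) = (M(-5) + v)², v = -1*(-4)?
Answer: 855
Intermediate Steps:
v = 4
B(s) = 49 (B(s) = (3 + 4)² = 7² = 49)
(2028 - 1222) + B(l) = (2028 - 1222) + 49 = 806 + 49 = 855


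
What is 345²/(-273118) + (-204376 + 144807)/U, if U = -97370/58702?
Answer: 68216624414531/1899535690 ≈ 35912.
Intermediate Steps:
U = -6955/4193 (U = -97370*1/58702 = -6955/4193 ≈ -1.6587)
345²/(-273118) + (-204376 + 144807)/U = 345²/(-273118) + (-204376 + 144807)/(-6955/4193) = 119025*(-1/273118) - 59569*(-4193/6955) = -119025/273118 + 249772817/6955 = 68216624414531/1899535690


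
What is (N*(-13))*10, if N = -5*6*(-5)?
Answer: -19500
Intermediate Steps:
N = 150 (N = -30*(-5) = 150)
(N*(-13))*10 = (150*(-13))*10 = -1950*10 = -19500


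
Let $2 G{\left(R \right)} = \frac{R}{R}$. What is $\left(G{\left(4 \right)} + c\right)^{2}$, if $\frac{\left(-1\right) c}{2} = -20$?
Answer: $\frac{6561}{4} \approx 1640.3$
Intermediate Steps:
$G{\left(R \right)} = \frac{1}{2}$ ($G{\left(R \right)} = \frac{R \frac{1}{R}}{2} = \frac{1}{2} \cdot 1 = \frac{1}{2}$)
$c = 40$ ($c = \left(-2\right) \left(-20\right) = 40$)
$\left(G{\left(4 \right)} + c\right)^{2} = \left(\frac{1}{2} + 40\right)^{2} = \left(\frac{81}{2}\right)^{2} = \frac{6561}{4}$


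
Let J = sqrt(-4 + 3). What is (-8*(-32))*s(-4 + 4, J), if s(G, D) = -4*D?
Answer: -1024*I ≈ -1024.0*I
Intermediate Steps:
J = I (J = sqrt(-1) = I ≈ 1.0*I)
(-8*(-32))*s(-4 + 4, J) = (-8*(-32))*(-4*I) = 256*(-4*I) = -1024*I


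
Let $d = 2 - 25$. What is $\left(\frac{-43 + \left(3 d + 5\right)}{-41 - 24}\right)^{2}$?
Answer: $\frac{11449}{4225} \approx 2.7098$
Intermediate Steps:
$d = -23$ ($d = 2 - 25 = -23$)
$\left(\frac{-43 + \left(3 d + 5\right)}{-41 - 24}\right)^{2} = \left(\frac{-43 + \left(3 \left(-23\right) + 5\right)}{-41 - 24}\right)^{2} = \left(\frac{-43 + \left(-69 + 5\right)}{-65}\right)^{2} = \left(\left(-43 - 64\right) \left(- \frac{1}{65}\right)\right)^{2} = \left(\left(-107\right) \left(- \frac{1}{65}\right)\right)^{2} = \left(\frac{107}{65}\right)^{2} = \frac{11449}{4225}$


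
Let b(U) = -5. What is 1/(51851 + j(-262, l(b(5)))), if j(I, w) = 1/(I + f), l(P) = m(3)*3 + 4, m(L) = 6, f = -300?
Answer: 562/29140261 ≈ 1.9286e-5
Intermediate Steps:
l(P) = 22 (l(P) = 6*3 + 4 = 18 + 4 = 22)
j(I, w) = 1/(-300 + I) (j(I, w) = 1/(I - 300) = 1/(-300 + I))
1/(51851 + j(-262, l(b(5)))) = 1/(51851 + 1/(-300 - 262)) = 1/(51851 + 1/(-562)) = 1/(51851 - 1/562) = 1/(29140261/562) = 562/29140261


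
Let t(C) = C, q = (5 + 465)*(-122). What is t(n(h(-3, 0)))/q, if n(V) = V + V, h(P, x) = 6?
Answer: -3/14335 ≈ -0.00020928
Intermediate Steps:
q = -57340 (q = 470*(-122) = -57340)
n(V) = 2*V
t(n(h(-3, 0)))/q = (2*6)/(-57340) = 12*(-1/57340) = -3/14335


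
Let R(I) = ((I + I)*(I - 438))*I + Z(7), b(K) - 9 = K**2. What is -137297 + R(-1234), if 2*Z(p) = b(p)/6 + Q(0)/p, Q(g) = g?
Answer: -30553400137/6 ≈ -5.0922e+9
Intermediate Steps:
b(K) = 9 + K**2
Z(p) = 3/4 + p**2/12 (Z(p) = ((9 + p**2)/6 + 0/p)/2 = ((9 + p**2)*(1/6) + 0)/2 = ((3/2 + p**2/6) + 0)/2 = (3/2 + p**2/6)/2 = 3/4 + p**2/12)
R(I) = 29/6 + 2*I**2*(-438 + I) (R(I) = ((I + I)*(I - 438))*I + (3/4 + (1/12)*7**2) = ((2*I)*(-438 + I))*I + (3/4 + (1/12)*49) = (2*I*(-438 + I))*I + (3/4 + 49/12) = 2*I**2*(-438 + I) + 29/6 = 29/6 + 2*I**2*(-438 + I))
-137297 + R(-1234) = -137297 + (29/6 - 876*(-1234)**2 + 2*(-1234)**3) = -137297 + (29/6 - 876*1522756 + 2*(-1879080904)) = -137297 + (29/6 - 1333934256 - 3758161808) = -137297 - 30552576355/6 = -30553400137/6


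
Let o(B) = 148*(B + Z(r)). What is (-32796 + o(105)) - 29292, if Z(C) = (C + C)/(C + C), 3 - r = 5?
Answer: -46400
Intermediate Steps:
r = -2 (r = 3 - 1*5 = 3 - 5 = -2)
Z(C) = 1 (Z(C) = (2*C)/((2*C)) = (2*C)*(1/(2*C)) = 1)
o(B) = 148 + 148*B (o(B) = 148*(B + 1) = 148*(1 + B) = 148 + 148*B)
(-32796 + o(105)) - 29292 = (-32796 + (148 + 148*105)) - 29292 = (-32796 + (148 + 15540)) - 29292 = (-32796 + 15688) - 29292 = -17108 - 29292 = -46400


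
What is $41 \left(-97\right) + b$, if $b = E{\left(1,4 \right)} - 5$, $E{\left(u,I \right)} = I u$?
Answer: $-3978$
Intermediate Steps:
$b = -1$ ($b = 4 \cdot 1 - 5 = 4 - 5 = -1$)
$41 \left(-97\right) + b = 41 \left(-97\right) - 1 = -3977 - 1 = -3978$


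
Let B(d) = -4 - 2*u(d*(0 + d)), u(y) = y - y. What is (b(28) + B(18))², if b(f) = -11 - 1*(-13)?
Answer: 4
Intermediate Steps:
b(f) = 2 (b(f) = -11 + 13 = 2)
u(y) = 0
B(d) = -4 (B(d) = -4 - 2*0 = -4 + 0 = -4)
(b(28) + B(18))² = (2 - 4)² = (-2)² = 4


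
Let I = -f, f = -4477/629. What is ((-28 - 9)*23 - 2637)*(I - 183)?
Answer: 10429120/17 ≈ 6.1348e+5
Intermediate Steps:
f = -121/17 (f = -4477*1/629 = -121/17 ≈ -7.1176)
I = 121/17 (I = -1*(-121/17) = 121/17 ≈ 7.1176)
((-28 - 9)*23 - 2637)*(I - 183) = ((-28 - 9)*23 - 2637)*(121/17 - 183) = (-37*23 - 2637)*(-2990/17) = (-851 - 2637)*(-2990/17) = -3488*(-2990/17) = 10429120/17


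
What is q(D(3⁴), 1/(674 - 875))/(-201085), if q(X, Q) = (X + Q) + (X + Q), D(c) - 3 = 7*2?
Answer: -6832/40418085 ≈ -0.00016903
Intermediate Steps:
D(c) = 17 (D(c) = 3 + 7*2 = 3 + 14 = 17)
q(X, Q) = 2*Q + 2*X (q(X, Q) = (Q + X) + (Q + X) = 2*Q + 2*X)
q(D(3⁴), 1/(674 - 875))/(-201085) = (2/(674 - 875) + 2*17)/(-201085) = (2/(-201) + 34)*(-1/201085) = (2*(-1/201) + 34)*(-1/201085) = (-2/201 + 34)*(-1/201085) = (6832/201)*(-1/201085) = -6832/40418085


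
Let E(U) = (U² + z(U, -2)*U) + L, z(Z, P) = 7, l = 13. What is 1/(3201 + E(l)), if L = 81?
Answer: 1/3542 ≈ 0.00028233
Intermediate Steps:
E(U) = 81 + U² + 7*U (E(U) = (U² + 7*U) + 81 = 81 + U² + 7*U)
1/(3201 + E(l)) = 1/(3201 + (81 + 13² + 7*13)) = 1/(3201 + (81 + 169 + 91)) = 1/(3201 + 341) = 1/3542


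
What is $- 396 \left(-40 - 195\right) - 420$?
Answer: $92640$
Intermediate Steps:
$- 396 \left(-40 - 195\right) - 420 = \left(-396\right) \left(-235\right) - 420 = 93060 - 420 = 92640$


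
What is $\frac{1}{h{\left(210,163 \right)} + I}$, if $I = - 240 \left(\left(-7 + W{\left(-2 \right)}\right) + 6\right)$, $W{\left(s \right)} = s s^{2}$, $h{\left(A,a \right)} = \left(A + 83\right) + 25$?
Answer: $\frac{1}{2478} \approx 0.00040355$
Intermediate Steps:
$h{\left(A,a \right)} = 108 + A$ ($h{\left(A,a \right)} = \left(83 + A\right) + 25 = 108 + A$)
$W{\left(s \right)} = s^{3}$
$I = 2160$ ($I = - 240 \left(\left(-7 + \left(-2\right)^{3}\right) + 6\right) = - 240 \left(\left(-7 - 8\right) + 6\right) = - 240 \left(-15 + 6\right) = \left(-240\right) \left(-9\right) = 2160$)
$\frac{1}{h{\left(210,163 \right)} + I} = \frac{1}{\left(108 + 210\right) + 2160} = \frac{1}{318 + 2160} = \frac{1}{2478}$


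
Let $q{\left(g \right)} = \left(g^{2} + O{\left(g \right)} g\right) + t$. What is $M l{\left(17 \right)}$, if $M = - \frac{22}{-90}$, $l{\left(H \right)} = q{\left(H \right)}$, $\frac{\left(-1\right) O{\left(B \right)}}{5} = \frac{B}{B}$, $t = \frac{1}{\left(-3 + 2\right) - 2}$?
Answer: $\frac{6721}{135} \approx 49.785$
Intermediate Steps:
$t = - \frac{1}{3}$ ($t = \frac{1}{-1 - 2} = \frac{1}{-3} = - \frac{1}{3} \approx -0.33333$)
$O{\left(B \right)} = -5$ ($O{\left(B \right)} = - 5 \frac{B}{B} = \left(-5\right) 1 = -5$)
$q{\left(g \right)} = - \frac{1}{3} + g^{2} - 5 g$ ($q{\left(g \right)} = \left(g^{2} - 5 g\right) - \frac{1}{3} = - \frac{1}{3} + g^{2} - 5 g$)
$l{\left(H \right)} = - \frac{1}{3} + H^{2} - 5 H$
$M = \frac{11}{45}$ ($M = \left(-22\right) \left(- \frac{1}{90}\right) = \frac{11}{45} \approx 0.24444$)
$M l{\left(17 \right)} = \frac{11 \left(- \frac{1}{3} + 17^{2} - 85\right)}{45} = \frac{11 \left(- \frac{1}{3} + 289 - 85\right)}{45} = \frac{11}{45} \cdot \frac{611}{3} = \frac{6721}{135}$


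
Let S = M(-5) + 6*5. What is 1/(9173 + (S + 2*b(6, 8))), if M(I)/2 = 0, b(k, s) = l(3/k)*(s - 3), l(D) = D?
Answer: 1/9208 ≈ 0.00010860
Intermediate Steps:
b(k, s) = 3*(-3 + s)/k (b(k, s) = (3/k)*(s - 3) = (3/k)*(-3 + s) = 3*(-3 + s)/k)
M(I) = 0 (M(I) = 2*0 = 0)
S = 30 (S = 0 + 6*5 = 0 + 30 = 30)
1/(9173 + (S + 2*b(6, 8))) = 1/(9173 + (30 + 2*(3*(-3 + 8)/6))) = 1/(9173 + (30 + 2*(3*(⅙)*5))) = 1/(9173 + (30 + 2*(5/2))) = 1/(9173 + (30 + 5)) = 1/(9173 + 35) = 1/9208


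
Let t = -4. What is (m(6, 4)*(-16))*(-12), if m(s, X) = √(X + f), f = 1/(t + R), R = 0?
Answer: 96*√15 ≈ 371.81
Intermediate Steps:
f = -¼ (f = 1/(-4 + 0) = 1/(-4) = -¼ ≈ -0.25000)
m(s, X) = √(-¼ + X) (m(s, X) = √(X - ¼) = √(-¼ + X))
(m(6, 4)*(-16))*(-12) = ((√(-1 + 4*4)/2)*(-16))*(-12) = ((√(-1 + 16)/2)*(-16))*(-12) = ((√15/2)*(-16))*(-12) = -8*√15*(-12) = 96*√15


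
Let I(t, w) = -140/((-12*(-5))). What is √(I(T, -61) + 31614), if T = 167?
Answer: √284505/3 ≈ 177.80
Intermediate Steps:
I(t, w) = -7/3 (I(t, w) = -140/60 = -140*1/60 = -7/3)
√(I(T, -61) + 31614) = √(-7/3 + 31614) = √(94835/3) = √284505/3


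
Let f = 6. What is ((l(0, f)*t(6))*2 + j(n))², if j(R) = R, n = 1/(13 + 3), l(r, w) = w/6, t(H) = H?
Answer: 37249/256 ≈ 145.50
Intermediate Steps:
l(r, w) = w/6 (l(r, w) = w*(⅙) = w/6)
n = 1/16 ≈ 0.062500
((l(0, f)*t(6))*2 + j(n))² = ((((⅙)*6)*6)*2 + 1/16)² = ((1*6)*2 + 1/16)² = (6*2 + 1/16)² = (12 + 1/16)² = (193/16)² = 37249/256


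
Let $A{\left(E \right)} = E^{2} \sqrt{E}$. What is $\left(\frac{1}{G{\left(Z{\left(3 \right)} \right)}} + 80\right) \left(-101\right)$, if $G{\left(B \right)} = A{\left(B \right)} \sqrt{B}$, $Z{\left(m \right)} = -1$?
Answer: $-7979$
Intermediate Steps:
$A{\left(E \right)} = E^{\frac{5}{2}}$
$G{\left(B \right)} = B^{3}$ ($G{\left(B \right)} = B^{\frac{5}{2}} \sqrt{B} = B^{3}$)
$\left(\frac{1}{G{\left(Z{\left(3 \right)} \right)}} + 80\right) \left(-101\right) = \left(\frac{1}{\left(-1\right)^{3}} + 80\right) \left(-101\right) = \left(\frac{1}{-1} + 80\right) \left(-101\right) = \left(-1 + 80\right) \left(-101\right) = 79 \left(-101\right) = -7979$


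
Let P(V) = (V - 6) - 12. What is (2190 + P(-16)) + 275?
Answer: 2431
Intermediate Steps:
P(V) = -18 + V (P(V) = (-6 + V) - 12 = -18 + V)
(2190 + P(-16)) + 275 = (2190 + (-18 - 16)) + 275 = (2190 - 34) + 275 = 2156 + 275 = 2431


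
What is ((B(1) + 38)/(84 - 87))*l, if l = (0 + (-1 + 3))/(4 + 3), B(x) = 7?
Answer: -30/7 ≈ -4.2857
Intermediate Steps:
l = 2/7 (l = (0 + 2)/7 = 2*(1/7) = 2/7 ≈ 0.28571)
((B(1) + 38)/(84 - 87))*l = ((7 + 38)/(84 - 87))*(2/7) = (45/(-3))*(2/7) = (45*(-1/3))*(2/7) = -15*2/7 = -30/7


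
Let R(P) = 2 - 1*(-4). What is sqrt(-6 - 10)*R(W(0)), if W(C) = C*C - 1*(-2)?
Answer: 24*I ≈ 24.0*I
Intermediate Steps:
W(C) = 2 + C**2 (W(C) = C**2 + 2 = 2 + C**2)
R(P) = 6 (R(P) = 2 + 4 = 6)
sqrt(-6 - 10)*R(W(0)) = sqrt(-6 - 10)*6 = sqrt(-16)*6 = (4*I)*6 = 24*I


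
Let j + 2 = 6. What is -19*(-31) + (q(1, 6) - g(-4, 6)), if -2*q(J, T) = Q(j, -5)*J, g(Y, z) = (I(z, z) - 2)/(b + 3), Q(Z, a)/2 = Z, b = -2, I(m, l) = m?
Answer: 581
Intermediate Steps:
j = 4 (j = -2 + 6 = 4)
Q(Z, a) = 2*Z
g(Y, z) = -2 + z (g(Y, z) = (z - 2)/(-2 + 3) = (-2 + z)/1 = (-2 + z)*1 = -2 + z)
q(J, T) = -4*J (q(J, T) = -2*4*J/2 = -4*J)
-19*(-31) + (q(1, 6) - g(-4, 6)) = -19*(-31) + (-4*1 - (-2 + 6)) = 589 + (-4 - 1*4) = 589 + (-4 - 4) = 589 - 8 = 581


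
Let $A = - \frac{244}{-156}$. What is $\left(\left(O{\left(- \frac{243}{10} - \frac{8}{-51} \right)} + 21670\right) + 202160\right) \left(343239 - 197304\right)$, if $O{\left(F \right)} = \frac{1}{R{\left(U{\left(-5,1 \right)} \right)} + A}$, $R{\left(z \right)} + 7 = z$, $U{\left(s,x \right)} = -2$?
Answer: $\frac{1894547462607}{58} \approx 3.2665 \cdot 10^{10}$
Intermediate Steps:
$R{\left(z \right)} = -7 + z$
$A = \frac{61}{39}$ ($A = \left(-244\right) \left(- \frac{1}{156}\right) = \frac{61}{39} \approx 1.5641$)
$O{\left(F \right)} = - \frac{39}{290}$ ($O{\left(F \right)} = \frac{1}{\left(-7 - 2\right) + \frac{61}{39}} = \frac{1}{-9 + \frac{61}{39}} = \frac{1}{- \frac{290}{39}} = - \frac{39}{290}$)
$\left(\left(O{\left(- \frac{243}{10} - \frac{8}{-51} \right)} + 21670\right) + 202160\right) \left(343239 - 197304\right) = \left(\left(- \frac{39}{290} + 21670\right) + 202160\right) \left(343239 - 197304\right) = \left(\frac{6284261}{290} + 202160\right) 145935 = \frac{64910661}{290} \cdot 145935 = \frac{1894547462607}{58}$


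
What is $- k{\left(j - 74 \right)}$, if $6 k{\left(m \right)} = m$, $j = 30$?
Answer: $\frac{22}{3} \approx 7.3333$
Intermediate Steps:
$k{\left(m \right)} = \frac{m}{6}$
$- k{\left(j - 74 \right)} = - \frac{30 - 74}{6} = - \frac{-44}{6} = \left(-1\right) \left(- \frac{22}{3}\right) = \frac{22}{3}$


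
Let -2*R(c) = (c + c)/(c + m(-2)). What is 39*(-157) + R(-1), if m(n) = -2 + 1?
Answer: -12247/2 ≈ -6123.5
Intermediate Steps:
m(n) = -1
R(c) = -c/(-1 + c) (R(c) = -(c + c)/(2*(c - 1)) = -2*c/(2*(-1 + c)) = -c/(-1 + c))
39*(-157) + R(-1) = 39*(-157) - 1*(-1)/(-1 - 1) = -6123 - 1*(-1)/(-2) = -6123 - 1*(-1)*(-1/2) = -6123 - 1/2 = -12247/2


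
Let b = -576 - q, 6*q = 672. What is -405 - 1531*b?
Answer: 1052923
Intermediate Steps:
q = 112 (q = (1/6)*672 = 112)
b = -688 (b = -576 - 1*112 = -576 - 112 = -688)
-405 - 1531*b = -405 - 1531*(-688) = -405 + 1053328 = 1052923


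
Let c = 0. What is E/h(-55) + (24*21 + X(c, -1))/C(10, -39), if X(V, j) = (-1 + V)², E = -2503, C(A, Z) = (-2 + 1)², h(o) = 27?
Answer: 11132/27 ≈ 412.30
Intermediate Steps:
C(A, Z) = 1 (C(A, Z) = (-1)² = 1)
E/h(-55) + (24*21 + X(c, -1))/C(10, -39) = -2503/27 + (24*21 + (-1 + 0)²)/1 = -2503*1/27 + (504 + (-1)²)*1 = -2503/27 + (504 + 1)*1 = -2503/27 + 505*1 = -2503/27 + 505 = 11132/27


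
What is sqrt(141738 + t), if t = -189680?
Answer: I*sqrt(47942) ≈ 218.96*I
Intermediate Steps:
sqrt(141738 + t) = sqrt(141738 - 189680) = sqrt(-47942) = I*sqrt(47942)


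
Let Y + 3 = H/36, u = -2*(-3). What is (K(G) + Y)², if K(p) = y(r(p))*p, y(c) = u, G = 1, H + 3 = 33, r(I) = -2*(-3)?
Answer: 529/36 ≈ 14.694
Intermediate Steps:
r(I) = 6
H = 30 (H = -3 + 33 = 30)
u = 6
y(c) = 6
Y = -13/6 (Y = -3 + 30/36 = -3 + 30*(1/36) = -3 + ⅚ = -13/6 ≈ -2.1667)
K(p) = 6*p
(K(G) + Y)² = (6*1 - 13/6)² = (6 - 13/6)² = (23/6)² = 529/36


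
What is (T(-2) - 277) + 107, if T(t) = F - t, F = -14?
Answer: -182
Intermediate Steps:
T(t) = -14 - t
(T(-2) - 277) + 107 = ((-14 - 1*(-2)) - 277) + 107 = ((-14 + 2) - 277) + 107 = (-12 - 277) + 107 = -289 + 107 = -182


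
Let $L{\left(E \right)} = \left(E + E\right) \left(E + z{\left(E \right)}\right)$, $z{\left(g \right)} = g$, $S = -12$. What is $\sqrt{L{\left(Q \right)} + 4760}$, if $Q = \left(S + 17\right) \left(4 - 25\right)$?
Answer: $2 \sqrt{12215} \approx 221.04$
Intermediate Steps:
$Q = -105$ ($Q = \left(-12 + 17\right) \left(4 - 25\right) = 5 \left(-21\right) = -105$)
$L{\left(E \right)} = 4 E^{2}$ ($L{\left(E \right)} = \left(E + E\right) \left(E + E\right) = 2 E 2 E = 4 E^{2}$)
$\sqrt{L{\left(Q \right)} + 4760} = \sqrt{4 \left(-105\right)^{2} + 4760} = \sqrt{4 \cdot 11025 + 4760} = \sqrt{44100 + 4760} = \sqrt{48860} = 2 \sqrt{12215}$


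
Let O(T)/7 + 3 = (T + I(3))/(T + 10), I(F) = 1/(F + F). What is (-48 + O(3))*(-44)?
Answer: 115478/39 ≈ 2961.0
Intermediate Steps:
I(F) = 1/(2*F)
O(T) = -21 + 7*(⅙ + T)/(10 + T) (O(T) = -21 + 7*((T + (½)/3)/(T + 10)) = -21 + 7*((T + (½)*(⅓))/(10 + T)) = -21 + 7*((T + ⅙)/(10 + T)) = -21 + 7*((⅙ + T)/(10 + T)) = -21 + 7*(⅙ + T)/(10 + T))
(-48 + O(3))*(-44) = (-48 + 7*(-179 - 12*3)/(6*(10 + 3)))*(-44) = (-48 + (7/6)*(-179 - 36)/13)*(-44) = (-48 + (7/6)*(1/13)*(-215))*(-44) = (-48 - 1505/78)*(-44) = -5249/78*(-44) = 115478/39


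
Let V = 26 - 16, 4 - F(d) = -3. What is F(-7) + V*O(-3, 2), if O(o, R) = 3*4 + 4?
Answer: 167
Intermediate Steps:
F(d) = 7 (F(d) = 4 - 1*(-3) = 4 + 3 = 7)
V = 10
O(o, R) = 16 (O(o, R) = 12 + 4 = 16)
F(-7) + V*O(-3, 2) = 7 + 10*16 = 7 + 160 = 167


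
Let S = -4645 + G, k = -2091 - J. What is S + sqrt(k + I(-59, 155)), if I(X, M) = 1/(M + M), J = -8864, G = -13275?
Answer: -17920 + sqrt(650885610)/310 ≈ -17838.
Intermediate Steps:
k = 6773 (k = -2091 - 1*(-8864) = -2091 + 8864 = 6773)
I(X, M) = 1/(2*M)
S = -17920 (S = -4645 - 13275 = -17920)
S + sqrt(k + I(-59, 155)) = -17920 + sqrt(6773 + (1/2)/155) = -17920 + sqrt(6773 + (1/2)*(1/155)) = -17920 + sqrt(6773 + 1/310) = -17920 + sqrt(2099631/310) = -17920 + sqrt(650885610)/310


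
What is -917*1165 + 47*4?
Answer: -1068117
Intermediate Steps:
-917*1165 + 47*4 = -1068305 + 188 = -1068117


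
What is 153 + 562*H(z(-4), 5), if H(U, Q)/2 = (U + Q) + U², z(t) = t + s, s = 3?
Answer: 5773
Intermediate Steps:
z(t) = 3 + t (z(t) = t + 3 = 3 + t)
H(U, Q) = 2*Q + 2*U + 2*U² (H(U, Q) = 2*((U + Q) + U²) = 2*((Q + U) + U²) = 2*(Q + U + U²) = 2*Q + 2*U + 2*U²)
153 + 562*H(z(-4), 5) = 153 + 562*(2*5 + 2*(3 - 4) + 2*(3 - 4)²) = 153 + 562*(10 + 2*(-1) + 2*(-1)²) = 153 + 562*(10 - 2 + 2*1) = 153 + 562*(10 - 2 + 2) = 153 + 562*10 = 153 + 5620 = 5773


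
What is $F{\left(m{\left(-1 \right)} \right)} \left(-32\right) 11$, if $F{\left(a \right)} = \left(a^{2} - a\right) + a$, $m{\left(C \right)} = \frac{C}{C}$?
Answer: $-352$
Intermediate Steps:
$m{\left(C \right)} = 1$
$F{\left(a \right)} = a^{2}$
$F{\left(m{\left(-1 \right)} \right)} \left(-32\right) 11 = 1^{2} \left(-32\right) 11 = 1 \left(-32\right) 11 = \left(-32\right) 11 = -352$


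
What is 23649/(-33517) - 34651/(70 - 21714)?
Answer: 649538611/725441948 ≈ 0.89537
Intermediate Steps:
23649/(-33517) - 34651/(70 - 21714) = 23649*(-1/33517) - 34651/(-21644) = -23649/33517 - 34651*(-1/21644) = -23649/33517 + 34651/21644 = 649538611/725441948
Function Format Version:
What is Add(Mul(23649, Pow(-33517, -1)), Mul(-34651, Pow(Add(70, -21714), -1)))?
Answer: Rational(649538611, 725441948) ≈ 0.89537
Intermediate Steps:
Add(Mul(23649, Pow(-33517, -1)), Mul(-34651, Pow(Add(70, -21714), -1))) = Add(Mul(23649, Rational(-1, 33517)), Mul(-34651, Pow(-21644, -1))) = Add(Rational(-23649, 33517), Mul(-34651, Rational(-1, 21644))) = Add(Rational(-23649, 33517), Rational(34651, 21644)) = Rational(649538611, 725441948)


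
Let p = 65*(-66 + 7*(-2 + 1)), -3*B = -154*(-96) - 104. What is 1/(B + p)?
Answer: -3/28915 ≈ -0.00010375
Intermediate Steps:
B = -14680/3 (B = -(-154*(-96) - 104)/3 = -(14784 - 104)/3 = -⅓*14680 = -14680/3 ≈ -4893.3)
p = -4745 (p = 65*(-66 + 7*(-1)) = 65*(-66 - 7) = 65*(-73) = -4745)
1/(B + p) = 1/(-14680/3 - 4745) = 1/(-28915/3) = -3/28915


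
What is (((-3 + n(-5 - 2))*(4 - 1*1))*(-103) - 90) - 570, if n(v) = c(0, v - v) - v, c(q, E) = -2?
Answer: -1278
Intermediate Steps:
n(v) = -2 - v
(((-3 + n(-5 - 2))*(4 - 1*1))*(-103) - 90) - 570 = (((-3 + (-2 - (-5 - 2)))*(4 - 1*1))*(-103) - 90) - 570 = (((-3 + (-2 - 1*(-7)))*(4 - 1))*(-103) - 90) - 570 = (((-3 + (-2 + 7))*3)*(-103) - 90) - 570 = (((-3 + 5)*3)*(-103) - 90) - 570 = ((2*3)*(-103) - 90) - 570 = (6*(-103) - 90) - 570 = (-618 - 90) - 570 = -708 - 570 = -1278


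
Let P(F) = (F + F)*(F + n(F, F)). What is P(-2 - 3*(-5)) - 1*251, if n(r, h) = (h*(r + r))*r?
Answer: 114331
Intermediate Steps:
n(r, h) = 2*h*r² (n(r, h) = (h*(2*r))*r = (2*h*r)*r = 2*h*r²)
P(F) = 2*F*(F + 2*F³) (P(F) = (F + F)*(F + 2*F*F²) = (2*F)*(F + 2*F³) = 2*F*(F + 2*F³))
P(-2 - 3*(-5)) - 1*251 = (-2 - 3*(-5))²*(2 + 4*(-2 - 3*(-5))²) - 1*251 = (-2 + 15)²*(2 + 4*(-2 + 15)²) - 251 = 13²*(2 + 4*13²) - 251 = 169*(2 + 4*169) - 251 = 169*(2 + 676) - 251 = 169*678 - 251 = 114582 - 251 = 114331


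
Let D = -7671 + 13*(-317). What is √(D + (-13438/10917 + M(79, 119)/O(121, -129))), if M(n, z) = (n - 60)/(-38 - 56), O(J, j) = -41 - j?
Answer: I*√667879428976199407/7525452 ≈ 108.6*I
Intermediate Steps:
M(n, z) = 30/47 - n/94 (M(n, z) = (-60 + n)/(-94) = (-60 + n)*(-1/94) = 30/47 - n/94)
D = -11792 (D = -7671 - 4121 = -11792)
√(D + (-13438/10917 + M(79, 119)/O(121, -129))) = √(-11792 + (-13438/10917 + (30/47 - 1/94*79)/(-41 - 1*(-129)))) = √(-11792 + (-13438*1/10917 + (30/47 - 79/94)/(-41 + 129))) = √(-11792 + (-13438/10917 - 19/94/88)) = √(-11792 + (-13438/10917 - 19/94*1/88)) = √(-11792 + (-13438/10917 - 19/8272)) = √(-11792 - 111366559/90305424) = √(-1064992926367/90305424) = I*√667879428976199407/7525452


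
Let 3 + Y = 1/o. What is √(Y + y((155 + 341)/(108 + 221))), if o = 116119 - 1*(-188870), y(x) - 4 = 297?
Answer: √27719450761047/304989 ≈ 17.263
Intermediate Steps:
y(x) = 301 (y(x) = 4 + 297 = 301)
o = 304989 (o = 116119 + 188870 = 304989)
Y = -914966/304989 (Y = -3 + 1/304989 = -914966/304989 ≈ -3.0000)
√(Y + y((155 + 341)/(108 + 221))) = √(-914966/304989 + 301) = √(90886723/304989) = √27719450761047/304989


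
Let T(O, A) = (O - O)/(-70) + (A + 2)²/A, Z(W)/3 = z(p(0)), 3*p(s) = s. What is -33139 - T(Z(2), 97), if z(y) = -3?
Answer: -3224284/97 ≈ -33240.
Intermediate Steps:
p(s) = s/3
Z(W) = -9 (Z(W) = 3*(-3) = -9)
T(O, A) = (2 + A)²/A (T(O, A) = 0*(-1/70) + (2 + A)²/A = 0 + (2 + A)²/A = (2 + A)²/A)
-33139 - T(Z(2), 97) = -33139 - (2 + 97)²/97 = -33139 - 99²/97 = -33139 - 9801/97 = -3224284/97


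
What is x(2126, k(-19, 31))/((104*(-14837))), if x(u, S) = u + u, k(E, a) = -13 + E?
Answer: -1063/385762 ≈ -0.0027556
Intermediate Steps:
x(u, S) = 2*u
x(2126, k(-19, 31))/((104*(-14837))) = (2*2126)/((104*(-14837))) = 4252/(-1543048) = 4252*(-1/1543048) = -1063/385762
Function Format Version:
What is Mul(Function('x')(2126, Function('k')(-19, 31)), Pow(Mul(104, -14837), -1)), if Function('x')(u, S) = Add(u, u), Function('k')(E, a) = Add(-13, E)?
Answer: Rational(-1063, 385762) ≈ -0.0027556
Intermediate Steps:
Function('x')(u, S) = Mul(2, u)
Mul(Function('x')(2126, Function('k')(-19, 31)), Pow(Mul(104, -14837), -1)) = Mul(Mul(2, 2126), Pow(Mul(104, -14837), -1)) = Mul(4252, Pow(-1543048, -1)) = Mul(4252, Rational(-1, 1543048)) = Rational(-1063, 385762)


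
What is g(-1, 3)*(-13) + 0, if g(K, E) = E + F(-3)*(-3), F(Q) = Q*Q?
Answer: 312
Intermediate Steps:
F(Q) = Q**2
g(K, E) = -27 + E (g(K, E) = E + (-3)**2*(-3) = E + 9*(-3) = E - 27 = -27 + E)
g(-1, 3)*(-13) + 0 = (-27 + 3)*(-13) + 0 = -24*(-13) + 0 = 312 + 0 = 312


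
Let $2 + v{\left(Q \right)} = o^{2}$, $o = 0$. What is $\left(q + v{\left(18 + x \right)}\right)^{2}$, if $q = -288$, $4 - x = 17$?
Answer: $84100$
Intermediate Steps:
$x = -13$ ($x = 4 - 17 = -13$)
$v{\left(Q \right)} = -2$ ($v{\left(Q \right)} = -2 + 0^{2} = -2 + 0 = -2$)
$\left(q + v{\left(18 + x \right)}\right)^{2} = \left(-288 - 2\right)^{2} = \left(-290\right)^{2} = 84100$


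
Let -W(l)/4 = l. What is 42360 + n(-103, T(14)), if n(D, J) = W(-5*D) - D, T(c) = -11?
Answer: 40403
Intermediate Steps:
W(l) = -4*l
n(D, J) = 19*D (n(D, J) = -(-20)*D - D = 20*D - D = 19*D)
42360 + n(-103, T(14)) = 42360 + 19*(-103) = 42360 - 1957 = 40403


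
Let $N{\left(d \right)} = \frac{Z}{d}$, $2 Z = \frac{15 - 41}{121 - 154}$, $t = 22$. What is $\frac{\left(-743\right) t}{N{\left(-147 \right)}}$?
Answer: $\frac{79294446}{13} \approx 6.0996 \cdot 10^{6}$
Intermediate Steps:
$Z = \frac{13}{33}$ ($Z = \frac{\left(15 - 41\right) \frac{1}{121 - 154}}{2} = \frac{\left(-26\right) \frac{1}{-33}}{2} = \frac{\left(-26\right) \left(- \frac{1}{33}\right)}{2} = \frac{1}{2} \cdot \frac{26}{33} = \frac{13}{33} \approx 0.39394$)
$N{\left(d \right)} = \frac{13}{33 d}$
$\frac{\left(-743\right) t}{N{\left(-147 \right)}} = \frac{\left(-743\right) 22}{\frac{13}{33} \frac{1}{-147}} = - \frac{16346}{\frac{13}{33} \left(- \frac{1}{147}\right)} = - \frac{16346}{- \frac{13}{4851}} = \left(-16346\right) \left(- \frac{4851}{13}\right) = \frac{79294446}{13}$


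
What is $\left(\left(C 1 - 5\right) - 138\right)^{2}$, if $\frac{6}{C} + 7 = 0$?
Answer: $\frac{1014049}{49} \approx 20695.0$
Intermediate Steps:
$C = - \frac{6}{7}$ ($C = \frac{6}{-7 + 0} = \frac{6}{-7} = 6 \left(- \frac{1}{7}\right) = - \frac{6}{7} \approx -0.85714$)
$\left(\left(C 1 - 5\right) - 138\right)^{2} = \left(\left(\left(- \frac{6}{7}\right) 1 - 5\right) - 138\right)^{2} = \left(\left(- \frac{6}{7} - 5\right) - 138\right)^{2} = \left(- \frac{41}{7} - 138\right)^{2} = \left(- \frac{1007}{7}\right)^{2} = \frac{1014049}{49}$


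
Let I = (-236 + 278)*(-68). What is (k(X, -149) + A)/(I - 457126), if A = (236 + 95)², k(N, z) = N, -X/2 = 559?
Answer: -108443/459982 ≈ -0.23575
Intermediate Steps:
X = -1118 (X = -2*559 = -1118)
A = 109561 (A = 331² = 109561)
I = -2856 (I = 42*(-68) = -2856)
(k(X, -149) + A)/(I - 457126) = (-1118 + 109561)/(-2856 - 457126) = 108443/(-459982) = 108443*(-1/459982) = -108443/459982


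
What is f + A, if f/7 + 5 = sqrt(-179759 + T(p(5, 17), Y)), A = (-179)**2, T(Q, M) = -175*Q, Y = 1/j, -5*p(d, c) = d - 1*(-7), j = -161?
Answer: 32006 + 259*I*sqrt(131) ≈ 32006.0 + 2964.4*I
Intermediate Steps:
p(d, c) = -7/5 - d/5 (p(d, c) = -(d - 1*(-7))/5 = -(d + 7)/5 = -(7 + d)/5 = -7/5 - d/5)
Y = -1/161 (Y = 1/(-161) = -1/161 ≈ -0.0062112)
A = 32041
f = -35 + 259*I*sqrt(131) (f = -35 + 7*sqrt(-179759 - 175*(-7/5 - 1/5*5)) = -35 + 7*sqrt(-179759 - 175*(-7/5 - 1)) = -35 + 7*sqrt(-179759 - 175*(-12/5)) = -35 + 7*sqrt(-179759 + 420) = -35 + 7*sqrt(-179339) = -35 + 7*(37*I*sqrt(131)) = -35 + 259*I*sqrt(131) ≈ -35.0 + 2964.4*I)
f + A = (-35 + 259*I*sqrt(131)) + 32041 = 32006 + 259*I*sqrt(131)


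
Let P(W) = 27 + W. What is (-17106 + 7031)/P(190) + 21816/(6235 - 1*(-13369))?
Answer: -1554647/34307 ≈ -45.316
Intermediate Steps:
(-17106 + 7031)/P(190) + 21816/(6235 - 1*(-13369)) = (-17106 + 7031)/(27 + 190) + 21816/(6235 - 1*(-13369)) = -10075/217 + 21816/(6235 + 13369) = -10075*1/217 + 21816/19604 = -325/7 + 21816*(1/19604) = -325/7 + 5454/4901 = -1554647/34307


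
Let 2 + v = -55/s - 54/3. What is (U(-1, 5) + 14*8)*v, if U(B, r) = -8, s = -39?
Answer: -5800/3 ≈ -1933.3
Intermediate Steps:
v = -725/39 (v = -2 + (-55/(-39) - 54/3) = -2 + (-55*(-1/39) - 54*⅓) = -2 + (55/39 - 18) = -2 - 647/39 = -725/39 ≈ -18.590)
(U(-1, 5) + 14*8)*v = (-8 + 14*8)*(-725/39) = (-8 + 112)*(-725/39) = 104*(-725/39) = -5800/3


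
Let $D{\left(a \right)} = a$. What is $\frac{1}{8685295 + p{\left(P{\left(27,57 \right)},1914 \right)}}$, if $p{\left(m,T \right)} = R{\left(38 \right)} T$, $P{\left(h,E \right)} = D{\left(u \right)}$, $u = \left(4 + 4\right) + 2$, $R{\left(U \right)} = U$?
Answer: $\frac{1}{8758027} \approx 1.1418 \cdot 10^{-7}$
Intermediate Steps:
$u = 10$ ($u = 8 + 2 = 10$)
$P{\left(h,E \right)} = 10$
$p{\left(m,T \right)} = 38 T$
$\frac{1}{8685295 + p{\left(P{\left(27,57 \right)},1914 \right)}} = \frac{1}{8685295 + 38 \cdot 1914} = \frac{1}{8685295 + 72732} = \frac{1}{8758027}$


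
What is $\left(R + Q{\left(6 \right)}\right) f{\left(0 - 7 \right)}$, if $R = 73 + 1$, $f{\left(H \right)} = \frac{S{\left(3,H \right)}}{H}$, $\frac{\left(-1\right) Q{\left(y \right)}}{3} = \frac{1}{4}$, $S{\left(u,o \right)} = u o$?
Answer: $\frac{879}{4} \approx 219.75$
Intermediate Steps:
$S{\left(u,o \right)} = o u$
$Q{\left(y \right)} = - \frac{3}{4}$
$f{\left(H \right)} = 3$ ($f{\left(H \right)} = \frac{H 3}{H} = \frac{3 H}{H} = 3$)
$R = 74$
$\left(R + Q{\left(6 \right)}\right) f{\left(0 - 7 \right)} = \left(74 - \frac{3}{4}\right) 3 = \frac{293}{4} \cdot 3 = \frac{879}{4}$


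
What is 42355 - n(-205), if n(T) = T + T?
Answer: 42765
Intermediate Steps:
n(T) = 2*T
42355 - n(-205) = 42355 - 2*(-205) = 42355 - 1*(-410) = 42355 + 410 = 42765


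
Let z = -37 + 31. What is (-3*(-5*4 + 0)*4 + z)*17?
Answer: 3978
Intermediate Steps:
z = -6
(-3*(-5*4 + 0)*4 + z)*17 = (-3*(-5*4 + 0)*4 - 6)*17 = (-3*(-20 + 0)*4 - 6)*17 = (-3*(-20)*4 - 6)*17 = (60*4 - 6)*17 = (240 - 6)*17 = 234*17 = 3978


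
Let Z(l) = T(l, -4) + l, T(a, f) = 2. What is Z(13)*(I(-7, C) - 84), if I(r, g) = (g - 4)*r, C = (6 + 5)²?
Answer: -13545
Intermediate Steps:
C = 121 (C = 11² = 121)
Z(l) = 2 + l
I(r, g) = r*(-4 + g) (I(r, g) = (-4 + g)*r = r*(-4 + g))
Z(13)*(I(-7, C) - 84) = (2 + 13)*(-7*(-4 + 121) - 84) = 15*(-7*117 - 84) = 15*(-819 - 84) = 15*(-903) = -13545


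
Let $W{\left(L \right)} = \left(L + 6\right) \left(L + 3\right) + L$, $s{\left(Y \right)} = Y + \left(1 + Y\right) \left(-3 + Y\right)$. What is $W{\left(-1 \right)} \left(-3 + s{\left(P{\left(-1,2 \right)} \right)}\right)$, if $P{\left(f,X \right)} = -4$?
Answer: $126$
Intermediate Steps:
$W{\left(L \right)} = L + \left(3 + L\right) \left(6 + L\right)$ ($W{\left(L \right)} = \left(6 + L\right) \left(3 + L\right) + L = \left(3 + L\right) \left(6 + L\right) + L = L + \left(3 + L\right) \left(6 + L\right)$)
$W{\left(-1 \right)} \left(-3 + s{\left(P{\left(-1,2 \right)} \right)}\right) = \left(18 + \left(-1\right)^{2} + 10 \left(-1\right)\right) \left(-3 - \left(-1 - 16\right)\right) = \left(18 + 1 - 10\right) \left(-3 + \left(-3 + 16 + 4\right)\right) = 9 \left(-3 + 17\right) = 9 \cdot 14 = 126$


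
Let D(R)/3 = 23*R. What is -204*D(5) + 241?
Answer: -70139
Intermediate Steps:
D(R) = 69*R (D(R) = 3*(23*R) = 69*R)
-204*D(5) + 241 = -14076*5 + 241 = -204*345 + 241 = -70380 + 241 = -70139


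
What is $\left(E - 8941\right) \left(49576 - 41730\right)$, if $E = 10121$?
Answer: $9258280$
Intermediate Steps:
$\left(E - 8941\right) \left(49576 - 41730\right) = \left(10121 - 8941\right) \left(49576 - 41730\right) = 1180 \cdot 7846 = 9258280$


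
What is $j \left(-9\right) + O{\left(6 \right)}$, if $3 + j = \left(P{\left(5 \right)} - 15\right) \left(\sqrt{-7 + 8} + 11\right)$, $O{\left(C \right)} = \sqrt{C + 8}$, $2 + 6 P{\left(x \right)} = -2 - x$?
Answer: $1809 + \sqrt{14} \approx 1812.7$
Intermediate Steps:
$P{\left(x \right)} = - \frac{2}{3} - \frac{x}{6}$ ($P{\left(x \right)} = - \frac{1}{3} + \frac{-2 - x}{6} = - \frac{1}{3} - \left(\frac{1}{3} + \frac{x}{6}\right) = - \frac{2}{3} - \frac{x}{6}$)
$O{\left(C \right)} = \sqrt{8 + C}$
$j = -201$ ($j = -3 + \left(\left(- \frac{2}{3} - \frac{5}{6}\right) - 15\right) \left(\sqrt{-7 + 8} + 11\right) = -3 + \left(\left(- \frac{2}{3} - \frac{5}{6}\right) - 15\right) \left(\sqrt{1} + 11\right) = -3 + \left(- \frac{3}{2} - 15\right) \left(1 + 11\right) = -3 - 198 = -201$)
$j \left(-9\right) + O{\left(6 \right)} = \left(-201\right) \left(-9\right) + \sqrt{8 + 6} = 1809 + \sqrt{14}$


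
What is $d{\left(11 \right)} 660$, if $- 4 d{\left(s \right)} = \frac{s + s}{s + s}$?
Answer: $-165$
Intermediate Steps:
$d{\left(s \right)} = - \frac{1}{4}$ ($d{\left(s \right)} = - \frac{\left(s + s\right) \frac{1}{s + s}}{4} = - \frac{2 s \frac{1}{2 s}}{4} = \left(- \frac{1}{4}\right) 1 = - \frac{1}{4}$)
$d{\left(11 \right)} 660 = \left(- \frac{1}{4}\right) 660 = -165$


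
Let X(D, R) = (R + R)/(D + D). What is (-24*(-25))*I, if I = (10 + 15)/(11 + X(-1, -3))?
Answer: 7500/7 ≈ 1071.4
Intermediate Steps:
X(D, R) = R/D (X(D, R) = (2*R)/((2*D)) = (2*R)*(1/(2*D)) = R/D)
I = 25/14 (I = (10 + 15)/(11 - 3/(-1)) = 25/(11 - 3*(-1)) = 25/(11 + 3) = 25/14 ≈ 1.7857)
(-24*(-25))*I = -24*(-25)*(25/14) = 600*(25/14) = 7500/7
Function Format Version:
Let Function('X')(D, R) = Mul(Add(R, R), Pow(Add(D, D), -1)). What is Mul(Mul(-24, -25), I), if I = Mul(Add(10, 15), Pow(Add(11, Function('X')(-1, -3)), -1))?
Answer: Rational(7500, 7) ≈ 1071.4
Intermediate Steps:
Function('X')(D, R) = Mul(R, Pow(D, -1)) (Function('X')(D, R) = Mul(Mul(2, R), Pow(Mul(2, D), -1)) = Mul(Mul(2, R), Mul(Rational(1, 2), Pow(D, -1))) = Mul(R, Pow(D, -1)))
I = Rational(25, 14) (I = Mul(Add(10, 15), Pow(Add(11, Mul(-3, Pow(-1, -1))), -1)) = Mul(25, Pow(Add(11, Mul(-3, -1)), -1)) = Mul(25, Pow(Add(11, 3), -1)) = Mul(25, Pow(14, -1)) = Mul(25, Rational(1, 14)) = Rational(25, 14) ≈ 1.7857)
Mul(Mul(-24, -25), I) = Mul(Mul(-24, -25), Rational(25, 14)) = Mul(600, Rational(25, 14)) = Rational(7500, 7)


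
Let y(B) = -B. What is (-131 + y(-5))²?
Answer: 15876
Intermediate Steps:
(-131 + y(-5))² = (-131 - 1*(-5))² = (-131 + 5)² = (-126)² = 15876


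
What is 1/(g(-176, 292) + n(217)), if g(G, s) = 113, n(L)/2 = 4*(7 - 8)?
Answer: 1/105 ≈ 0.0095238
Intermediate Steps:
n(L) = -8 (n(L) = 2*(4*(7 - 8)) = 2*(4*(-1)) = 2*(-4) = -8)
1/(g(-176, 292) + n(217)) = 1/(113 - 8) = 1/105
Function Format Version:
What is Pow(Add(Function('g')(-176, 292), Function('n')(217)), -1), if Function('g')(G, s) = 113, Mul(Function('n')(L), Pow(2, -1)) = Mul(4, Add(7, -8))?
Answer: Rational(1, 105) ≈ 0.0095238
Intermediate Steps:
Function('n')(L) = -8 (Function('n')(L) = Mul(2, Mul(4, Add(7, -8))) = Mul(2, Mul(4, -1)) = Mul(2, -4) = -8)
Pow(Add(Function('g')(-176, 292), Function('n')(217)), -1) = Pow(Add(113, -8), -1) = Pow(105, -1) = Rational(1, 105)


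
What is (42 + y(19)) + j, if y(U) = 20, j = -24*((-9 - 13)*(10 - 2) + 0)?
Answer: 4286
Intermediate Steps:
j = 4224 (j = -24*(-22*8 + 0) = -24*(-176 + 0) = -24*(-176) = 4224)
(42 + y(19)) + j = (42 + 20) + 4224 = 62 + 4224 = 4286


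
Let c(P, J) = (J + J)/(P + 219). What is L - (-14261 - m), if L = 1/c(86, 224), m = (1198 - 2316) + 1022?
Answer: 6346225/448 ≈ 14166.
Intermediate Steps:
c(P, J) = 2*J/(219 + P) (c(P, J) = (2*J)/(219 + P) = 2*J/(219 + P))
m = -96 (m = -1118 + 1022 = -96)
L = 305/448 (L = 1/(2*224/(219 + 86)) = 1/(2*224/305) = 1/(2*224*(1/305)) = 1/(448/305) = 305/448 ≈ 0.68080)
L - (-14261 - m) = 305/448 - (-14261 - 1*(-96)) = 305/448 - (-14261 + 96) = 305/448 - 1*(-14165) = 305/448 + 14165 = 6346225/448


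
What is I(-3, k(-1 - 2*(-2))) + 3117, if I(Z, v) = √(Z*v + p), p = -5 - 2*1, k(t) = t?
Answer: 3117 + 4*I ≈ 3117.0 + 4.0*I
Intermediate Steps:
p = -7 (p = -5 - 2 = -7)
I(Z, v) = √(-7 + Z*v) (I(Z, v) = √(Z*v - 7) = √(-7 + Z*v))
I(-3, k(-1 - 2*(-2))) + 3117 = √(-7 - 3*(-1 - 2*(-2))) + 3117 = √(-7 - 3*(-1 + 4)) + 3117 = √(-7 - 3*3) + 3117 = √(-7 - 9) + 3117 = √(-16) + 3117 = 4*I + 3117 = 3117 + 4*I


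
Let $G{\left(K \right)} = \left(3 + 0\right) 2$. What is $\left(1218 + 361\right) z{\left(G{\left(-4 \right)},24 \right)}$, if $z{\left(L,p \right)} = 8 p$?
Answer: $303168$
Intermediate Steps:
$G{\left(K \right)} = 6$ ($G{\left(K \right)} = 3 \cdot 2 = 6$)
$\left(1218 + 361\right) z{\left(G{\left(-4 \right)},24 \right)} = \left(1218 + 361\right) 8 \cdot 24 = 1579 \cdot 192 = 303168$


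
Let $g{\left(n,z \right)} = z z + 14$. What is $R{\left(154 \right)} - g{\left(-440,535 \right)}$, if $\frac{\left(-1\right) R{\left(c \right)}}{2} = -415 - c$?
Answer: $-285101$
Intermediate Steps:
$g{\left(n,z \right)} = 14 + z^{2}$ ($g{\left(n,z \right)} = z^{2} + 14 = 14 + z^{2}$)
$R{\left(c \right)} = 830 + 2 c$ ($R{\left(c \right)} = - 2 \left(-415 - c\right) = 830 + 2 c$)
$R{\left(154 \right)} - g{\left(-440,535 \right)} = \left(830 + 2 \cdot 154\right) - \left(14 + 535^{2}\right) = \left(830 + 308\right) - \left(14 + 286225\right) = 1138 - 286239 = -285101$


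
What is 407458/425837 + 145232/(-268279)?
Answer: 1636802262/3939418087 ≈ 0.41549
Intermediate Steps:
407458/425837 + 145232/(-268279) = 407458*(1/425837) + 145232*(-1/268279) = 407458/425837 - 5008/9251 = 1636802262/3939418087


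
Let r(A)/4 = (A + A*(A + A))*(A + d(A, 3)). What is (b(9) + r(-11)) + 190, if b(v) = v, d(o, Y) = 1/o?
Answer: -10049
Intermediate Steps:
r(A) = 4*(A + 1/A)*(A + 2*A²) (r(A) = 4*((A + A*(A + A))*(A + 1/A)) = 4*((A + A*(2*A))*(A + 1/A)) = 4*((A + 2*A²)*(A + 1/A)) = 4*((A + 1/A)*(A + 2*A²)) = 4*(A + 1/A)*(A + 2*A²))
(b(9) + r(-11)) + 190 = (9 + (4 + 4*(-11)*(2 - 11 + 2*(-11)²))) + 190 = (9 + (4 + 4*(-11)*(2 - 11 + 2*121))) + 190 = (9 + (4 + 4*(-11)*(2 - 11 + 242))) + 190 = (9 + (4 + 4*(-11)*233)) + 190 = (9 + (4 - 10252)) + 190 = (9 - 10248) + 190 = -10239 + 190 = -10049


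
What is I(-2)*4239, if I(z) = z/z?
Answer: 4239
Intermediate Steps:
I(z) = 1
I(-2)*4239 = 1*4239 = 4239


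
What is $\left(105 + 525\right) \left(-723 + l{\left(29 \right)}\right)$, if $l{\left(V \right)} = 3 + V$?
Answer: $-435330$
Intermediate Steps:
$\left(105 + 525\right) \left(-723 + l{\left(29 \right)}\right) = \left(105 + 525\right) \left(-723 + \left(3 + 29\right)\right) = 630 \left(-723 + 32\right) = 630 \left(-691\right) = -435330$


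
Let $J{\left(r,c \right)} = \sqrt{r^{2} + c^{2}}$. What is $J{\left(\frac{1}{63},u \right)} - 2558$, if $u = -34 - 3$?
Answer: $-2558 + \frac{\sqrt{5433562}}{63} \approx -2521.0$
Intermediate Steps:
$u = -37$
$J{\left(r,c \right)} = \sqrt{c^{2} + r^{2}}$
$J{\left(\frac{1}{63},u \right)} - 2558 = \sqrt{\left(-37\right)^{2} + \left(\frac{1}{63}\right)^{2}} - 2558 = \sqrt{1369 + \left(\frac{1}{63}\right)^{2}} - 2558 = \sqrt{1369 + \frac{1}{3969}} - 2558 = \sqrt{\frac{5433562}{3969}} - 2558 = \frac{\sqrt{5433562}}{63} - 2558 = -2558 + \frac{\sqrt{5433562}}{63}$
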